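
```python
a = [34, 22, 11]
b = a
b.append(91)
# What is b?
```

After line 1: a = [34, 22, 11]
After line 2 (b = a is an alias, same object): a = [34, 22, 11], b = [34, 22, 11]
After line 3 (b.append mutates the shared list): a = [34, 22, 11, 91], b = [34, 22, 11, 91]

[34, 22, 11, 91]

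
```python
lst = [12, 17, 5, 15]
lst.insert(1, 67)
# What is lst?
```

[12, 67, 17, 5, 15]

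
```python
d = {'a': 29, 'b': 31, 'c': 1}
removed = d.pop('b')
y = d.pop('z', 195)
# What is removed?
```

After line 1: d = {'a': 29, 'b': 31, 'c': 1}
After line 2 (pop 'b' returns 31): d = {'a': 29, 'c': 1}, removed = 31
After line 3 (pop 'z' missing, returns default 195): d = {'a': 29, 'c': 1}, y = 195

31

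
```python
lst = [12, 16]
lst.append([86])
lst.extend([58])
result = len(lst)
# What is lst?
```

After line 1: lst = [12, 16]
After line 2 (append adds [86] as single element): lst = [12, 16, [86]]
After line 3 (extend unpacks [58], adds 58): lst = [12, 16, [86], 58]
After line 4: result = len(lst) = 4

[12, 16, [86], 58]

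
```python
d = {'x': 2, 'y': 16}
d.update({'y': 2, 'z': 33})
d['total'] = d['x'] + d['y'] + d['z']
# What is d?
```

After line 1: d = {'x': 2, 'y': 16}
After line 2 (y overwritten, z added): d = {'x': 2, 'y': 2, 'z': 33}
After line 3 (total = 2 + 2 + 33 = 37): d = {'x': 2, 'y': 2, 'z': 33, 'total': 37}

{'x': 2, 'y': 2, 'z': 33, 'total': 37}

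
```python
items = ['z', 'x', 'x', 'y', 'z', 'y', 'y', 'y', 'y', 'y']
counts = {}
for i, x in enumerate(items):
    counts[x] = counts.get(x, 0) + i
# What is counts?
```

Initial: counts = {}, items = ['z', 'x', 'x', 'y', 'z', 'y', 'y', 'y', 'y', 'y']
i=0, x='z': counts = {'z': 0}
i=1, x='x': counts = {'z': 0, 'x': 1}
i=2, x='x': counts = {'z': 0, 'x': 3}
i=3, x='y': counts = {'z': 0, 'x': 3, 'y': 3}
i=4, x='z': counts = {'z': 4, 'x': 3, 'y': 3}
i=5, x='y': counts = {'z': 4, 'x': 3, 'y': 8}
i=6, x='y': counts = {'z': 4, 'x': 3, 'y': 14}
i=7, x='y': counts = {'z': 4, 'x': 3, 'y': 21}
i=8, x='y': counts = {'z': 4, 'x': 3, 'y': 29}
i=9, x='y': counts = {'z': 4, 'x': 3, 'y': 38}

{'z': 4, 'x': 3, 'y': 38}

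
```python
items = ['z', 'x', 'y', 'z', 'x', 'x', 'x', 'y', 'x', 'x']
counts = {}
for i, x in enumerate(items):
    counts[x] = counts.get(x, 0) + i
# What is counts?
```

Initial: counts = {}, items = ['z', 'x', 'y', 'z', 'x', 'x', 'x', 'y', 'x', 'x']
i=0, x='z': counts = {'z': 0}
i=1, x='x': counts = {'z': 0, 'x': 1}
i=2, x='y': counts = {'z': 0, 'x': 1, 'y': 2}
i=3, x='z': counts = {'z': 3, 'x': 1, 'y': 2}
i=4, x='x': counts = {'z': 3, 'x': 5, 'y': 2}
i=5, x='x': counts = {'z': 3, 'x': 10, 'y': 2}
i=6, x='x': counts = {'z': 3, 'x': 16, 'y': 2}
i=7, x='y': counts = {'z': 3, 'x': 16, 'y': 9}
i=8, x='x': counts = {'z': 3, 'x': 24, 'y': 9}
i=9, x='x': counts = {'z': 3, 'x': 33, 'y': 9}

{'z': 3, 'x': 33, 'y': 9}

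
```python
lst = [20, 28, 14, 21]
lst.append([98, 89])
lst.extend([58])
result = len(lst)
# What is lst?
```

After line 1: lst = [20, 28, 14, 21]
After line 2 (append adds [98, 89] as single element): lst = [20, 28, 14, 21, [98, 89]]
After line 3 (extend unpacks [58], adds 58): lst = [20, 28, 14, 21, [98, 89], 58]
After line 4: result = len(lst) = 6

[20, 28, 14, 21, [98, 89], 58]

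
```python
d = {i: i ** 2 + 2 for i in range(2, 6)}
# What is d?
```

{2: 6, 3: 11, 4: 18, 5: 27}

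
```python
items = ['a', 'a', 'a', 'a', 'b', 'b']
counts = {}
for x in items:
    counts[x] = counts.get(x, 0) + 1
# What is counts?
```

Initial: counts = {}, items = ['a', 'a', 'a', 'a', 'b', 'b']
See 'a': counts = {'a': 1}
See 'a': counts = {'a': 2}
See 'a': counts = {'a': 3}
See 'a': counts = {'a': 4}
See 'b': counts = {'a': 4, 'b': 1}
See 'b': counts = {'a': 4, 'b': 2}

{'a': 4, 'b': 2}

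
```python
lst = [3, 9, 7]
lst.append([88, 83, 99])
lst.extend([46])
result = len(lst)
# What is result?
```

After line 1: lst = [3, 9, 7]
After line 2 (append adds [88, 83, 99] as single element): lst = [3, 9, 7, [88, 83, 99]]
After line 3 (extend unpacks [46], adds 46): lst = [3, 9, 7, [88, 83, 99], 46]
After line 4: result = len(lst) = 5

5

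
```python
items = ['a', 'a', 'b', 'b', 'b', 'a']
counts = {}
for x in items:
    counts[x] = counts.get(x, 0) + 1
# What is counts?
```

Initial: counts = {}, items = ['a', 'a', 'b', 'b', 'b', 'a']
See 'a': counts = {'a': 1}
See 'a': counts = {'a': 2}
See 'b': counts = {'a': 2, 'b': 1}
See 'b': counts = {'a': 2, 'b': 2}
See 'b': counts = {'a': 2, 'b': 3}
See 'a': counts = {'a': 3, 'b': 3}

{'a': 3, 'b': 3}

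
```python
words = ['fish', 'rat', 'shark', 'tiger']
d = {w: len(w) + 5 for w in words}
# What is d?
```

{'fish': 9, 'rat': 8, 'shark': 10, 'tiger': 10}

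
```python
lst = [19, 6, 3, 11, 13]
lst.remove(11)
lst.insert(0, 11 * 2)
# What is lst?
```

After line 1: lst = [19, 6, 3, 11, 13]
After line 2 (remove first 11): lst = [19, 6, 3, 13]
After line 3 (insert 22 at index 0): lst = [22, 19, 6, 3, 13]

[22, 19, 6, 3, 13]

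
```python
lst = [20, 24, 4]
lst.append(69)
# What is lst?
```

[20, 24, 4, 69]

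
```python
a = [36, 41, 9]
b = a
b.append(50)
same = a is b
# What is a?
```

After line 1: a = [36, 41, 9]
After line 2 (b = a is an alias, same object): a = [36, 41, 9], b = [36, 41, 9]
After line 3 (b.append mutates the shared list): a = [36, 41, 9, 50], b = [36, 41, 9, 50]
After line 4 (same = a is b; same object -> True): same = True

[36, 41, 9, 50]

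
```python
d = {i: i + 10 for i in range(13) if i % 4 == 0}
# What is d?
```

{0: 10, 4: 14, 8: 18, 12: 22}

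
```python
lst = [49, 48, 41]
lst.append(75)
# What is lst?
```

[49, 48, 41, 75]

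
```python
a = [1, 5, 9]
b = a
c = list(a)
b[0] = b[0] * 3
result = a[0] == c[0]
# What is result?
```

After line 1: a = [1, 5, 9]
After line 2 (b = a, alias): a = [1, 5, 9], b = [1, 5, 9]
After line 3 (c = list(a) is a copy, new object): c = [1, 5, 9]
After line 4 (b[0] = 1 * 3 = 3; mutates shared a/b): a = b = [3, 5, 9], c = [1, 5, 9]
After line 5 (a[0] = 3, c[0] = 1; result = False)

False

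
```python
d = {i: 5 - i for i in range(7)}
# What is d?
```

{0: 5, 1: 4, 2: 3, 3: 2, 4: 1, 5: 0, 6: -1}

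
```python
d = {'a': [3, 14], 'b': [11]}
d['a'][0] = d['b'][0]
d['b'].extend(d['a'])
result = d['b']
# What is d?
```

After line 1: d = {'a': [3, 14], 'b': [11]}
After line 2 (a[0] = b[0] = 11): d = {'a': [11, 14], 'b': [11]}
After line 3 (b.extend(a) appends [11, 14]): d = {'a': [11, 14], 'b': [11, 11, 14]}
After line 4: result = d['b'] = [11, 11, 14]

{'a': [11, 14], 'b': [11, 11, 14]}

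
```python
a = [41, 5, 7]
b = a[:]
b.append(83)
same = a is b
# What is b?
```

After line 1: a = [41, 5, 7]
After line 2 (b = a[:] is a shallow copy, new object): a = [41, 5, 7], b = [41, 5, 7]
After line 3 (append only mutates b): a = [41, 5, 7], b = [41, 5, 7, 83]
After line 4 (same = a is b; different objects -> False): same = False

[41, 5, 7, 83]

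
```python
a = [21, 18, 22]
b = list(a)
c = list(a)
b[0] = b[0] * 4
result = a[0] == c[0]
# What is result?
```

After line 1: a = [21, 18, 22]
After line 2 (b = list(a), copy): a = [21, 18, 22], b = [21, 18, 22]
After line 3 (c = list(a) is a copy, new object): c = [21, 18, 22]
After line 4 (b[0] = 21 * 4 = 84; only b mutates (copy)): a = [21, 18, 22], b = [84, 18, 22], c = [21, 18, 22]
After line 5 (a[0] = 21, c[0] = 21; result = True)

True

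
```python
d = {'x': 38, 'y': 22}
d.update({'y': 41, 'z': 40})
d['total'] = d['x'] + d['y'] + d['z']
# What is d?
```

After line 1: d = {'x': 38, 'y': 22}
After line 2 (y overwritten, z added): d = {'x': 38, 'y': 41, 'z': 40}
After line 3 (total = 38 + 41 + 40 = 119): d = {'x': 38, 'y': 41, 'z': 40, 'total': 119}

{'x': 38, 'y': 41, 'z': 40, 'total': 119}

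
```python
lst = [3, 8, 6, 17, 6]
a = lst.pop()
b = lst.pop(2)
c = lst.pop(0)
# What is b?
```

After line 1: lst = [3, 8, 6, 17, 6]
After line 2 (pop() -> a = 6): lst = [3, 8, 6, 17]
After line 3 (pop(2) -> b = 6): lst = [3, 8, 17]
After line 4 (pop(0) -> c = 3): lst = [8, 17]

6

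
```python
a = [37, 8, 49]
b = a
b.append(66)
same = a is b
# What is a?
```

After line 1: a = [37, 8, 49]
After line 2 (b = a is an alias, same object): a = [37, 8, 49], b = [37, 8, 49]
After line 3 (b.append mutates the shared list): a = [37, 8, 49, 66], b = [37, 8, 49, 66]
After line 4 (same = a is b; same object -> True): same = True

[37, 8, 49, 66]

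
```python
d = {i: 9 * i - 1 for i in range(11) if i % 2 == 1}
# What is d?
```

{1: 8, 3: 26, 5: 44, 7: 62, 9: 80}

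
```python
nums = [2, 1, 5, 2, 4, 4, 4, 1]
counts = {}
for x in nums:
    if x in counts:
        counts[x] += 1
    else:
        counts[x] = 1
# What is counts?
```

Initial: counts = {}, nums = [2, 1, 5, 2, 4, 4, 4, 1]
See 2: counts = {2: 1}
See 1: counts = {2: 1, 1: 1}
See 5: counts = {2: 1, 1: 1, 5: 1}
See 2: counts = {2: 2, 1: 1, 5: 1}
See 4: counts = {2: 2, 1: 1, 5: 1, 4: 1}
See 4: counts = {2: 2, 1: 1, 5: 1, 4: 2}
See 4: counts = {2: 2, 1: 1, 5: 1, 4: 3}
See 1: counts = {2: 2, 1: 2, 5: 1, 4: 3}

{2: 2, 1: 2, 5: 1, 4: 3}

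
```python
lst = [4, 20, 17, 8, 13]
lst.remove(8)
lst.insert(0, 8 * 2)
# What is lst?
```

After line 1: lst = [4, 20, 17, 8, 13]
After line 2 (remove first 8): lst = [4, 20, 17, 13]
After line 3 (insert 16 at index 0): lst = [16, 4, 20, 17, 13]

[16, 4, 20, 17, 13]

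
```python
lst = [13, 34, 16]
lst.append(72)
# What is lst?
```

[13, 34, 16, 72]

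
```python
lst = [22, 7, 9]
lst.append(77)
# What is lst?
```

[22, 7, 9, 77]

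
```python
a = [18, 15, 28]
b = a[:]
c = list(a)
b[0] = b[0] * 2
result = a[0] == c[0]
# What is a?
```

After line 1: a = [18, 15, 28]
After line 2 (b = a[:], copy): a = [18, 15, 28], b = [18, 15, 28]
After line 3 (c = list(a) is a copy, new object): c = [18, 15, 28]
After line 4 (b[0] = 18 * 2 = 36; only b mutates (copy)): a = [18, 15, 28], b = [36, 15, 28], c = [18, 15, 28]
After line 5 (a[0] = 18, c[0] = 18; result = True)

[18, 15, 28]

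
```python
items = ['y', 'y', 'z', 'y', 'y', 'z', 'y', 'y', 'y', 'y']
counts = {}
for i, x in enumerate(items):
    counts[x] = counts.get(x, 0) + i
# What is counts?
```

Initial: counts = {}, items = ['y', 'y', 'z', 'y', 'y', 'z', 'y', 'y', 'y', 'y']
i=0, x='y': counts = {'y': 0}
i=1, x='y': counts = {'y': 1}
i=2, x='z': counts = {'y': 1, 'z': 2}
i=3, x='y': counts = {'y': 4, 'z': 2}
i=4, x='y': counts = {'y': 8, 'z': 2}
i=5, x='z': counts = {'y': 8, 'z': 7}
i=6, x='y': counts = {'y': 14, 'z': 7}
i=7, x='y': counts = {'y': 21, 'z': 7}
i=8, x='y': counts = {'y': 29, 'z': 7}
i=9, x='y': counts = {'y': 38, 'z': 7}

{'y': 38, 'z': 7}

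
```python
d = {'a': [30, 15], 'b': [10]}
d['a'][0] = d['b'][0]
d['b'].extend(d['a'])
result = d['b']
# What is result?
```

After line 1: d = {'a': [30, 15], 'b': [10]}
After line 2 (a[0] = b[0] = 10): d = {'a': [10, 15], 'b': [10]}
After line 3 (b.extend(a) appends [10, 15]): d = {'a': [10, 15], 'b': [10, 10, 15]}
After line 4: result = d['b'] = [10, 10, 15]

[10, 10, 15]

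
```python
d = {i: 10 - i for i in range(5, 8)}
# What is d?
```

{5: 5, 6: 4, 7: 3}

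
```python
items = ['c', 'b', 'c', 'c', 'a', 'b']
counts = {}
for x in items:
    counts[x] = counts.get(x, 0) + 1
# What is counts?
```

Initial: counts = {}, items = ['c', 'b', 'c', 'c', 'a', 'b']
See 'c': counts = {'c': 1}
See 'b': counts = {'c': 1, 'b': 1}
See 'c': counts = {'c': 2, 'b': 1}
See 'c': counts = {'c': 3, 'b': 1}
See 'a': counts = {'c': 3, 'b': 1, 'a': 1}
See 'b': counts = {'c': 3, 'b': 2, 'a': 1}

{'c': 3, 'b': 2, 'a': 1}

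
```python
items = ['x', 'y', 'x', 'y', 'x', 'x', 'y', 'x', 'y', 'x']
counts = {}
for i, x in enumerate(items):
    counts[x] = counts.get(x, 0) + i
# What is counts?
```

Initial: counts = {}, items = ['x', 'y', 'x', 'y', 'x', 'x', 'y', 'x', 'y', 'x']
i=0, x='x': counts = {'x': 0}
i=1, x='y': counts = {'x': 0, 'y': 1}
i=2, x='x': counts = {'x': 2, 'y': 1}
i=3, x='y': counts = {'x': 2, 'y': 4}
i=4, x='x': counts = {'x': 6, 'y': 4}
i=5, x='x': counts = {'x': 11, 'y': 4}
i=6, x='y': counts = {'x': 11, 'y': 10}
i=7, x='x': counts = {'x': 18, 'y': 10}
i=8, x='y': counts = {'x': 18, 'y': 18}
i=9, x='x': counts = {'x': 27, 'y': 18}

{'x': 27, 'y': 18}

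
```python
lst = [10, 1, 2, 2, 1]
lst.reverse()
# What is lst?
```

[1, 2, 2, 1, 10]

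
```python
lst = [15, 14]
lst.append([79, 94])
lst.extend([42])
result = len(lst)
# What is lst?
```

After line 1: lst = [15, 14]
After line 2 (append adds [79, 94] as single element): lst = [15, 14, [79, 94]]
After line 3 (extend unpacks [42], adds 42): lst = [15, 14, [79, 94], 42]
After line 4: result = len(lst) = 4

[15, 14, [79, 94], 42]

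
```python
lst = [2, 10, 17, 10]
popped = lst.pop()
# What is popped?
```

10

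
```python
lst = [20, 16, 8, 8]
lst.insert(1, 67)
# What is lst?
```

[20, 67, 16, 8, 8]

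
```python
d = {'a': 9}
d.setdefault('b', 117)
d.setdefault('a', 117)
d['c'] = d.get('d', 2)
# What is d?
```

After line 1: d = {'a': 9}
After line 2 (setdefault adds 'b'=117): d = {'a': 9, 'b': 117}
After line 3 (setdefault 'a' no-op, already exists): d = {'a': 9, 'b': 117}
After line 4 (get('d', 2) returns default since 'd' not in d): d = {'a': 9, 'b': 117, 'c': 2}

{'a': 9, 'b': 117, 'c': 2}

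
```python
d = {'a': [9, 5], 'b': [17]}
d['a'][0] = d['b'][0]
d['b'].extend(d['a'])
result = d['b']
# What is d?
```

After line 1: d = {'a': [9, 5], 'b': [17]}
After line 2 (a[0] = b[0] = 17): d = {'a': [17, 5], 'b': [17]}
After line 3 (b.extend(a) appends [17, 5]): d = {'a': [17, 5], 'b': [17, 17, 5]}
After line 4: result = d['b'] = [17, 17, 5]

{'a': [17, 5], 'b': [17, 17, 5]}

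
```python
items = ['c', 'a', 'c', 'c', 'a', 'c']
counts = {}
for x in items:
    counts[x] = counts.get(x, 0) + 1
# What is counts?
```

Initial: counts = {}, items = ['c', 'a', 'c', 'c', 'a', 'c']
See 'c': counts = {'c': 1}
See 'a': counts = {'c': 1, 'a': 1}
See 'c': counts = {'c': 2, 'a': 1}
See 'c': counts = {'c': 3, 'a': 1}
See 'a': counts = {'c': 3, 'a': 2}
See 'c': counts = {'c': 4, 'a': 2}

{'c': 4, 'a': 2}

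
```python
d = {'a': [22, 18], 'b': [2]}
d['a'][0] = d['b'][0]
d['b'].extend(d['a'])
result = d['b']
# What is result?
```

After line 1: d = {'a': [22, 18], 'b': [2]}
After line 2 (a[0] = b[0] = 2): d = {'a': [2, 18], 'b': [2]}
After line 3 (b.extend(a) appends [2, 18]): d = {'a': [2, 18], 'b': [2, 2, 18]}
After line 4: result = d['b'] = [2, 2, 18]

[2, 2, 18]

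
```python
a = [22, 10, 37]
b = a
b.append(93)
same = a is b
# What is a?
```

After line 1: a = [22, 10, 37]
After line 2 (b = a is an alias, same object): a = [22, 10, 37], b = [22, 10, 37]
After line 3 (b.append mutates the shared list): a = [22, 10, 37, 93], b = [22, 10, 37, 93]
After line 4 (same = a is b; same object -> True): same = True

[22, 10, 37, 93]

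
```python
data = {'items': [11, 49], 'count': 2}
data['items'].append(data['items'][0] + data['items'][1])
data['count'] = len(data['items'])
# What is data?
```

After line 1: data = {'items': [11, 49], 'count': 2}
After line 2 (append 11 + 49 = 60): data = {'items': [11, 49, 60], 'count': 2}
After line 3 (count = len(items) = 3): data = {'items': [11, 49, 60], 'count': 3}

{'items': [11, 49, 60], 'count': 3}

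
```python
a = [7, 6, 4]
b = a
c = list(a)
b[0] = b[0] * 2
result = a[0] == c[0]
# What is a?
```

After line 1: a = [7, 6, 4]
After line 2 (b = a, alias): a = [7, 6, 4], b = [7, 6, 4]
After line 3 (c = list(a) is a copy, new object): c = [7, 6, 4]
After line 4 (b[0] = 7 * 2 = 14; mutates shared a/b): a = b = [14, 6, 4], c = [7, 6, 4]
After line 5 (a[0] = 14, c[0] = 7; result = False)

[14, 6, 4]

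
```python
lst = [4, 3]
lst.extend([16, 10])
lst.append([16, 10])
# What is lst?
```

After line 1: lst = [4, 3]
After line 2 (extend unpacks [16, 10]): lst = [4, 3, 16, 10]
After line 3 (append adds [16, 10] as single element): lst = [4, 3, 16, 10, [16, 10]]

[4, 3, 16, 10, [16, 10]]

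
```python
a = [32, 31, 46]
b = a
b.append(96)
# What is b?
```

After line 1: a = [32, 31, 46]
After line 2 (b = a is an alias, same object): a = [32, 31, 46], b = [32, 31, 46]
After line 3 (b.append mutates the shared list): a = [32, 31, 46, 96], b = [32, 31, 46, 96]

[32, 31, 46, 96]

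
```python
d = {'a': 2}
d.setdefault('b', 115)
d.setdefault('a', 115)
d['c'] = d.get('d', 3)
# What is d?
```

After line 1: d = {'a': 2}
After line 2 (setdefault adds 'b'=115): d = {'a': 2, 'b': 115}
After line 3 (setdefault 'a' no-op, already exists): d = {'a': 2, 'b': 115}
After line 4 (get('d', 3) returns default since 'd' not in d): d = {'a': 2, 'b': 115, 'c': 3}

{'a': 2, 'b': 115, 'c': 3}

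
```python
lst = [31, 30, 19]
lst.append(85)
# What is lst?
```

[31, 30, 19, 85]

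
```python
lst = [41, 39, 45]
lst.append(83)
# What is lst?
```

[41, 39, 45, 83]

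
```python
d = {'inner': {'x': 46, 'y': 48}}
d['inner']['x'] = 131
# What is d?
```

After line 1: d = {'inner': {'x': 46, 'y': 48}}
After line 2 (inner x overwritten): d = {'inner': {'x': 131, 'y': 48}}

{'inner': {'x': 131, 'y': 48}}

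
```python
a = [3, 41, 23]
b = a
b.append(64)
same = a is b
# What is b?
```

After line 1: a = [3, 41, 23]
After line 2 (b = a is an alias, same object): a = [3, 41, 23], b = [3, 41, 23]
After line 3 (b.append mutates the shared list): a = [3, 41, 23, 64], b = [3, 41, 23, 64]
After line 4 (same = a is b; same object -> True): same = True

[3, 41, 23, 64]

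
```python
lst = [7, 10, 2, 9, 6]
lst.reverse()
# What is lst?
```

[6, 9, 2, 10, 7]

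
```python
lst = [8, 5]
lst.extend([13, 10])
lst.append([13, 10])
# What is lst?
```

After line 1: lst = [8, 5]
After line 2 (extend unpacks [13, 10]): lst = [8, 5, 13, 10]
After line 3 (append adds [13, 10] as single element): lst = [8, 5, 13, 10, [13, 10]]

[8, 5, 13, 10, [13, 10]]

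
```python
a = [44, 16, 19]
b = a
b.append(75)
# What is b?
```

After line 1: a = [44, 16, 19]
After line 2 (b = a is an alias, same object): a = [44, 16, 19], b = [44, 16, 19]
After line 3 (b.append mutates the shared list): a = [44, 16, 19, 75], b = [44, 16, 19, 75]

[44, 16, 19, 75]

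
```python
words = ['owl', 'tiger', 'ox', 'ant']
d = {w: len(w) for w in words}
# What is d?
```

{'owl': 3, 'tiger': 5, 'ox': 2, 'ant': 3}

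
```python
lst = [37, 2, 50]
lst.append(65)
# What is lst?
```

[37, 2, 50, 65]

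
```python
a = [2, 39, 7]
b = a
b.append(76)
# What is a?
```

After line 1: a = [2, 39, 7]
After line 2 (b = a is an alias, same object): a = [2, 39, 7], b = [2, 39, 7]
After line 3 (b.append mutates the shared list): a = [2, 39, 7, 76], b = [2, 39, 7, 76]

[2, 39, 7, 76]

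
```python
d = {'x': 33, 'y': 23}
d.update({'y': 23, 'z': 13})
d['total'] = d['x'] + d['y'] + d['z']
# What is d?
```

After line 1: d = {'x': 33, 'y': 23}
After line 2 (y overwritten, z added): d = {'x': 33, 'y': 23, 'z': 13}
After line 3 (total = 33 + 23 + 13 = 69): d = {'x': 33, 'y': 23, 'z': 13, 'total': 69}

{'x': 33, 'y': 23, 'z': 13, 'total': 69}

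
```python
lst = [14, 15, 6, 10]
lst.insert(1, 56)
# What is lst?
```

[14, 56, 15, 6, 10]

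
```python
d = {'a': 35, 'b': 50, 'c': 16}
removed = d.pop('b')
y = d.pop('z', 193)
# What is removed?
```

After line 1: d = {'a': 35, 'b': 50, 'c': 16}
After line 2 (pop 'b' returns 50): d = {'a': 35, 'c': 16}, removed = 50
After line 3 (pop 'z' missing, returns default 193): d = {'a': 35, 'c': 16}, y = 193

50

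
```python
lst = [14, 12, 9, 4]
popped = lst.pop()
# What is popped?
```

4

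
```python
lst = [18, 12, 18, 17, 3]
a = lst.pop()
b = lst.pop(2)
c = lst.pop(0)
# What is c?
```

After line 1: lst = [18, 12, 18, 17, 3]
After line 2 (pop() -> a = 3): lst = [18, 12, 18, 17]
After line 3 (pop(2) -> b = 18): lst = [18, 12, 17]
After line 4 (pop(0) -> c = 18): lst = [12, 17]

18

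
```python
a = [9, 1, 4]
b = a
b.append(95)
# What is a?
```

After line 1: a = [9, 1, 4]
After line 2 (b = a is an alias, same object): a = [9, 1, 4], b = [9, 1, 4]
After line 3 (b.append mutates the shared list): a = [9, 1, 4, 95], b = [9, 1, 4, 95]

[9, 1, 4, 95]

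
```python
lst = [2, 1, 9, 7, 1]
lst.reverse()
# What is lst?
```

[1, 7, 9, 1, 2]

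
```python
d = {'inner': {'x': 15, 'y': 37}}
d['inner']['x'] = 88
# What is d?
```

After line 1: d = {'inner': {'x': 15, 'y': 37}}
After line 2 (inner x overwritten): d = {'inner': {'x': 88, 'y': 37}}

{'inner': {'x': 88, 'y': 37}}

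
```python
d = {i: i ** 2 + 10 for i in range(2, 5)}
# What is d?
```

{2: 14, 3: 19, 4: 26}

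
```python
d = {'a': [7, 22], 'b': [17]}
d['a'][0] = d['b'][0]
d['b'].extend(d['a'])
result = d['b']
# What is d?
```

After line 1: d = {'a': [7, 22], 'b': [17]}
After line 2 (a[0] = b[0] = 17): d = {'a': [17, 22], 'b': [17]}
After line 3 (b.extend(a) appends [17, 22]): d = {'a': [17, 22], 'b': [17, 17, 22]}
After line 4: result = d['b'] = [17, 17, 22]

{'a': [17, 22], 'b': [17, 17, 22]}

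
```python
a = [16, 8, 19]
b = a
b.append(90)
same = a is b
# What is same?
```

After line 1: a = [16, 8, 19]
After line 2 (b = a is an alias, same object): a = [16, 8, 19], b = [16, 8, 19]
After line 3 (b.append mutates the shared list): a = [16, 8, 19, 90], b = [16, 8, 19, 90]
After line 4 (same = a is b; same object -> True): same = True

True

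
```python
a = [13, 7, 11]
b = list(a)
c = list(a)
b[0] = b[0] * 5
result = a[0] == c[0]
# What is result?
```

After line 1: a = [13, 7, 11]
After line 2 (b = list(a), copy): a = [13, 7, 11], b = [13, 7, 11]
After line 3 (c = list(a) is a copy, new object): c = [13, 7, 11]
After line 4 (b[0] = 13 * 5 = 65; only b mutates (copy)): a = [13, 7, 11], b = [65, 7, 11], c = [13, 7, 11]
After line 5 (a[0] = 13, c[0] = 13; result = True)

True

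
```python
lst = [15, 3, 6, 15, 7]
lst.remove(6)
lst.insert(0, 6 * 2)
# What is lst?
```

After line 1: lst = [15, 3, 6, 15, 7]
After line 2 (remove first 6): lst = [15, 3, 15, 7]
After line 3 (insert 12 at index 0): lst = [12, 15, 3, 15, 7]

[12, 15, 3, 15, 7]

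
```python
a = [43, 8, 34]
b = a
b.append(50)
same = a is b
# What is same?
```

After line 1: a = [43, 8, 34]
After line 2 (b = a is an alias, same object): a = [43, 8, 34], b = [43, 8, 34]
After line 3 (b.append mutates the shared list): a = [43, 8, 34, 50], b = [43, 8, 34, 50]
After line 4 (same = a is b; same object -> True): same = True

True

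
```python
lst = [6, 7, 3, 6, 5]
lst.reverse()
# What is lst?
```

[5, 6, 3, 7, 6]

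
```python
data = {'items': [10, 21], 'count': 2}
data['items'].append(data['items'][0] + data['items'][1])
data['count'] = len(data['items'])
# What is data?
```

After line 1: data = {'items': [10, 21], 'count': 2}
After line 2 (append 10 + 21 = 31): data = {'items': [10, 21, 31], 'count': 2}
After line 3 (count = len(items) = 3): data = {'items': [10, 21, 31], 'count': 3}

{'items': [10, 21, 31], 'count': 3}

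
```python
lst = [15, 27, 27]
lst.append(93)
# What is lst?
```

[15, 27, 27, 93]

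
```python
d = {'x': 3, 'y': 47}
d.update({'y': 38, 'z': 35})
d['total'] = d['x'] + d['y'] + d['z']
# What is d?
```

After line 1: d = {'x': 3, 'y': 47}
After line 2 (y overwritten, z added): d = {'x': 3, 'y': 38, 'z': 35}
After line 3 (total = 3 + 38 + 35 = 76): d = {'x': 3, 'y': 38, 'z': 35, 'total': 76}

{'x': 3, 'y': 38, 'z': 35, 'total': 76}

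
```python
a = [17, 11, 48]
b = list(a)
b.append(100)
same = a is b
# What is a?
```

After line 1: a = [17, 11, 48]
After line 2 (b = list(a) is a shallow copy, new object): a = [17, 11, 48], b = [17, 11, 48]
After line 3 (append only mutates b): a = [17, 11, 48], b = [17, 11, 48, 100]
After line 4 (same = a is b; different objects -> False): same = False

[17, 11, 48]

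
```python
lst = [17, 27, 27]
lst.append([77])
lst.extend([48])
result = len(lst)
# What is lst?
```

After line 1: lst = [17, 27, 27]
After line 2 (append adds [77] as single element): lst = [17, 27, 27, [77]]
After line 3 (extend unpacks [48], adds 48): lst = [17, 27, 27, [77], 48]
After line 4: result = len(lst) = 5

[17, 27, 27, [77], 48]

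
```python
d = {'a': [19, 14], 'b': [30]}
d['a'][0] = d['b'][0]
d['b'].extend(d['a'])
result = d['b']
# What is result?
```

After line 1: d = {'a': [19, 14], 'b': [30]}
After line 2 (a[0] = b[0] = 30): d = {'a': [30, 14], 'b': [30]}
After line 3 (b.extend(a) appends [30, 14]): d = {'a': [30, 14], 'b': [30, 30, 14]}
After line 4: result = d['b'] = [30, 30, 14]

[30, 30, 14]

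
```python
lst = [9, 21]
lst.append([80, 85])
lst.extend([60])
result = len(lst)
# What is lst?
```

After line 1: lst = [9, 21]
After line 2 (append adds [80, 85] as single element): lst = [9, 21, [80, 85]]
After line 3 (extend unpacks [60], adds 60): lst = [9, 21, [80, 85], 60]
After line 4: result = len(lst) = 4

[9, 21, [80, 85], 60]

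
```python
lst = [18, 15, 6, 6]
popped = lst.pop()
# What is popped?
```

6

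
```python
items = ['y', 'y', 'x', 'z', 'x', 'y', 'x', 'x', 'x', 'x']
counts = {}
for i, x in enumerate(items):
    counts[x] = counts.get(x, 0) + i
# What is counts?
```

Initial: counts = {}, items = ['y', 'y', 'x', 'z', 'x', 'y', 'x', 'x', 'x', 'x']
i=0, x='y': counts = {'y': 0}
i=1, x='y': counts = {'y': 1}
i=2, x='x': counts = {'y': 1, 'x': 2}
i=3, x='z': counts = {'y': 1, 'x': 2, 'z': 3}
i=4, x='x': counts = {'y': 1, 'x': 6, 'z': 3}
i=5, x='y': counts = {'y': 6, 'x': 6, 'z': 3}
i=6, x='x': counts = {'y': 6, 'x': 12, 'z': 3}
i=7, x='x': counts = {'y': 6, 'x': 19, 'z': 3}
i=8, x='x': counts = {'y': 6, 'x': 27, 'z': 3}
i=9, x='x': counts = {'y': 6, 'x': 36, 'z': 3}

{'y': 6, 'x': 36, 'z': 3}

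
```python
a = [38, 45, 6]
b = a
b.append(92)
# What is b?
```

After line 1: a = [38, 45, 6]
After line 2 (b = a is an alias, same object): a = [38, 45, 6], b = [38, 45, 6]
After line 3 (b.append mutates the shared list): a = [38, 45, 6, 92], b = [38, 45, 6, 92]

[38, 45, 6, 92]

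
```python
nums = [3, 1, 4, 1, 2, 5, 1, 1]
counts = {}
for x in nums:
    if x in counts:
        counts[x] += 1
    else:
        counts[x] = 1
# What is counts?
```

Initial: counts = {}, nums = [3, 1, 4, 1, 2, 5, 1, 1]
See 3: counts = {3: 1}
See 1: counts = {3: 1, 1: 1}
See 4: counts = {3: 1, 1: 1, 4: 1}
See 1: counts = {3: 1, 1: 2, 4: 1}
See 2: counts = {3: 1, 1: 2, 4: 1, 2: 1}
See 5: counts = {3: 1, 1: 2, 4: 1, 2: 1, 5: 1}
See 1: counts = {3: 1, 1: 3, 4: 1, 2: 1, 5: 1}
See 1: counts = {3: 1, 1: 4, 4: 1, 2: 1, 5: 1}

{3: 1, 1: 4, 4: 1, 2: 1, 5: 1}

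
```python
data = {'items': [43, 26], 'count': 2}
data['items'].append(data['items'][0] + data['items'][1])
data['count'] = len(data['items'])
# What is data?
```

After line 1: data = {'items': [43, 26], 'count': 2}
After line 2 (append 43 + 26 = 69): data = {'items': [43, 26, 69], 'count': 2}
After line 3 (count = len(items) = 3): data = {'items': [43, 26, 69], 'count': 3}

{'items': [43, 26, 69], 'count': 3}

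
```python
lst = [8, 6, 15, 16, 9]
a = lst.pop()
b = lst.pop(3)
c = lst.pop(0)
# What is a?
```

After line 1: lst = [8, 6, 15, 16, 9]
After line 2 (pop() -> a = 9): lst = [8, 6, 15, 16]
After line 3 (pop(3) -> b = 16): lst = [8, 6, 15]
After line 4 (pop(0) -> c = 8): lst = [6, 15]

9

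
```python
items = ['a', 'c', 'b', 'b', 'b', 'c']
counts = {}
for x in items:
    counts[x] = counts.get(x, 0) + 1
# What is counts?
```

Initial: counts = {}, items = ['a', 'c', 'b', 'b', 'b', 'c']
See 'a': counts = {'a': 1}
See 'c': counts = {'a': 1, 'c': 1}
See 'b': counts = {'a': 1, 'c': 1, 'b': 1}
See 'b': counts = {'a': 1, 'c': 1, 'b': 2}
See 'b': counts = {'a': 1, 'c': 1, 'b': 3}
See 'c': counts = {'a': 1, 'c': 2, 'b': 3}

{'a': 1, 'c': 2, 'b': 3}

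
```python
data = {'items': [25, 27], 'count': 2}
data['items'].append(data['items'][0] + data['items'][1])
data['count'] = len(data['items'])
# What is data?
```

After line 1: data = {'items': [25, 27], 'count': 2}
After line 2 (append 25 + 27 = 52): data = {'items': [25, 27, 52], 'count': 2}
After line 3 (count = len(items) = 3): data = {'items': [25, 27, 52], 'count': 3}

{'items': [25, 27, 52], 'count': 3}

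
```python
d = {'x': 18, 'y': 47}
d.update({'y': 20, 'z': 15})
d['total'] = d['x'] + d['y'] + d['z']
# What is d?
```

After line 1: d = {'x': 18, 'y': 47}
After line 2 (y overwritten, z added): d = {'x': 18, 'y': 20, 'z': 15}
After line 3 (total = 18 + 20 + 15 = 53): d = {'x': 18, 'y': 20, 'z': 15, 'total': 53}

{'x': 18, 'y': 20, 'z': 15, 'total': 53}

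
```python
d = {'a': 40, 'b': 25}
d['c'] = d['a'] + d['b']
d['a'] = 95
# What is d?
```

After line 1: d = {'a': 40, 'b': 25}
After line 2 (d['c'] = 40 + 25): d = {'a': 40, 'b': 25, 'c': 65}
After line 3: d = {'a': 95, 'b': 25, 'c': 65}

{'a': 95, 'b': 25, 'c': 65}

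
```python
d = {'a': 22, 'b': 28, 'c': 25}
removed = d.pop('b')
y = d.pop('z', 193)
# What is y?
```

After line 1: d = {'a': 22, 'b': 28, 'c': 25}
After line 2 (pop 'b' returns 28): d = {'a': 22, 'c': 25}, removed = 28
After line 3 (pop 'z' missing, returns default 193): d = {'a': 22, 'c': 25}, y = 193

193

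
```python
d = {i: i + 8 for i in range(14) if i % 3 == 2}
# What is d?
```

{2: 10, 5: 13, 8: 16, 11: 19}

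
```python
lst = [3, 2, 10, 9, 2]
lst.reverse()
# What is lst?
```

[2, 9, 10, 2, 3]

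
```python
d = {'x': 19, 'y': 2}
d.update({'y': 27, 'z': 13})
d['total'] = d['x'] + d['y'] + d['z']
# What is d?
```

After line 1: d = {'x': 19, 'y': 2}
After line 2 (y overwritten, z added): d = {'x': 19, 'y': 27, 'z': 13}
After line 3 (total = 19 + 27 + 13 = 59): d = {'x': 19, 'y': 27, 'z': 13, 'total': 59}

{'x': 19, 'y': 27, 'z': 13, 'total': 59}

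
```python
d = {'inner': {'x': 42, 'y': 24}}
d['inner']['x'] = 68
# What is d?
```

After line 1: d = {'inner': {'x': 42, 'y': 24}}
After line 2 (inner x overwritten): d = {'inner': {'x': 68, 'y': 24}}

{'inner': {'x': 68, 'y': 24}}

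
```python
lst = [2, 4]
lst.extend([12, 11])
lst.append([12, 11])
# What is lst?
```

After line 1: lst = [2, 4]
After line 2 (extend unpacks [12, 11]): lst = [2, 4, 12, 11]
After line 3 (append adds [12, 11] as single element): lst = [2, 4, 12, 11, [12, 11]]

[2, 4, 12, 11, [12, 11]]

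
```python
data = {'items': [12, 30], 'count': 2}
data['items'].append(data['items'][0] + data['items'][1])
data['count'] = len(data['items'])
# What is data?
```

After line 1: data = {'items': [12, 30], 'count': 2}
After line 2 (append 12 + 30 = 42): data = {'items': [12, 30, 42], 'count': 2}
After line 3 (count = len(items) = 3): data = {'items': [12, 30, 42], 'count': 3}

{'items': [12, 30, 42], 'count': 3}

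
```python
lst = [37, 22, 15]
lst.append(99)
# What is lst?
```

[37, 22, 15, 99]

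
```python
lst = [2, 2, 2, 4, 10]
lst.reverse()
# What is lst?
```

[10, 4, 2, 2, 2]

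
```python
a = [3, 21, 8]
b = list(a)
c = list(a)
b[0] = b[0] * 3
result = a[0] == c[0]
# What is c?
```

After line 1: a = [3, 21, 8]
After line 2 (b = list(a), copy): a = [3, 21, 8], b = [3, 21, 8]
After line 3 (c = list(a) is a copy, new object): c = [3, 21, 8]
After line 4 (b[0] = 3 * 3 = 9; only b mutates (copy)): a = [3, 21, 8], b = [9, 21, 8], c = [3, 21, 8]
After line 5 (a[0] = 3, c[0] = 3; result = True)

[3, 21, 8]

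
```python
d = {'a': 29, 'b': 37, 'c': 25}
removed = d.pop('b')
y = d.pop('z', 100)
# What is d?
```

After line 1: d = {'a': 29, 'b': 37, 'c': 25}
After line 2 (pop 'b' returns 37): d = {'a': 29, 'c': 25}, removed = 37
After line 3 (pop 'z' missing, returns default 100): d = {'a': 29, 'c': 25}, y = 100

{'a': 29, 'c': 25}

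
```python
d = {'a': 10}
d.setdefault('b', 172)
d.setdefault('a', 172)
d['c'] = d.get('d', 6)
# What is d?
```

After line 1: d = {'a': 10}
After line 2 (setdefault adds 'b'=172): d = {'a': 10, 'b': 172}
After line 3 (setdefault 'a' no-op, already exists): d = {'a': 10, 'b': 172}
After line 4 (get('d', 6) returns default since 'd' not in d): d = {'a': 10, 'b': 172, 'c': 6}

{'a': 10, 'b': 172, 'c': 6}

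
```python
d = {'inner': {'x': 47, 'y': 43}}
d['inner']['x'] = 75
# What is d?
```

After line 1: d = {'inner': {'x': 47, 'y': 43}}
After line 2 (inner x overwritten): d = {'inner': {'x': 75, 'y': 43}}

{'inner': {'x': 75, 'y': 43}}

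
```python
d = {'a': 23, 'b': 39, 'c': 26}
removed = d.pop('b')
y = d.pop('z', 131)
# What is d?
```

After line 1: d = {'a': 23, 'b': 39, 'c': 26}
After line 2 (pop 'b' returns 39): d = {'a': 23, 'c': 26}, removed = 39
After line 3 (pop 'z' missing, returns default 131): d = {'a': 23, 'c': 26}, y = 131

{'a': 23, 'c': 26}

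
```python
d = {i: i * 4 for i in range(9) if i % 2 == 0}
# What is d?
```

{0: 0, 2: 8, 4: 16, 6: 24, 8: 32}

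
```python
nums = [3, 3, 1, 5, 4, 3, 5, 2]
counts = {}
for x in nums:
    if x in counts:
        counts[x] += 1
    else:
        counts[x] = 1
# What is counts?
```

Initial: counts = {}, nums = [3, 3, 1, 5, 4, 3, 5, 2]
See 3: counts = {3: 1}
See 3: counts = {3: 2}
See 1: counts = {3: 2, 1: 1}
See 5: counts = {3: 2, 1: 1, 5: 1}
See 4: counts = {3: 2, 1: 1, 5: 1, 4: 1}
See 3: counts = {3: 3, 1: 1, 5: 1, 4: 1}
See 5: counts = {3: 3, 1: 1, 5: 2, 4: 1}
See 2: counts = {3: 3, 1: 1, 5: 2, 4: 1, 2: 1}

{3: 3, 1: 1, 5: 2, 4: 1, 2: 1}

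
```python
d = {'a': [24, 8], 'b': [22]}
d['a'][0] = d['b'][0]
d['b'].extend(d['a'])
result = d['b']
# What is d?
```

After line 1: d = {'a': [24, 8], 'b': [22]}
After line 2 (a[0] = b[0] = 22): d = {'a': [22, 8], 'b': [22]}
After line 3 (b.extend(a) appends [22, 8]): d = {'a': [22, 8], 'b': [22, 22, 8]}
After line 4: result = d['b'] = [22, 22, 8]

{'a': [22, 8], 'b': [22, 22, 8]}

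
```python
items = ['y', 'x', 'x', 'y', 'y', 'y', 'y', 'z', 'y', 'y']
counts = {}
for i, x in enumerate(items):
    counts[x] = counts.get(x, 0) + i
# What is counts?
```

Initial: counts = {}, items = ['y', 'x', 'x', 'y', 'y', 'y', 'y', 'z', 'y', 'y']
i=0, x='y': counts = {'y': 0}
i=1, x='x': counts = {'y': 0, 'x': 1}
i=2, x='x': counts = {'y': 0, 'x': 3}
i=3, x='y': counts = {'y': 3, 'x': 3}
i=4, x='y': counts = {'y': 7, 'x': 3}
i=5, x='y': counts = {'y': 12, 'x': 3}
i=6, x='y': counts = {'y': 18, 'x': 3}
i=7, x='z': counts = {'y': 18, 'x': 3, 'z': 7}
i=8, x='y': counts = {'y': 26, 'x': 3, 'z': 7}
i=9, x='y': counts = {'y': 35, 'x': 3, 'z': 7}

{'y': 35, 'x': 3, 'z': 7}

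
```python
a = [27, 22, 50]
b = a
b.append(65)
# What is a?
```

After line 1: a = [27, 22, 50]
After line 2 (b = a is an alias, same object): a = [27, 22, 50], b = [27, 22, 50]
After line 3 (b.append mutates the shared list): a = [27, 22, 50, 65], b = [27, 22, 50, 65]

[27, 22, 50, 65]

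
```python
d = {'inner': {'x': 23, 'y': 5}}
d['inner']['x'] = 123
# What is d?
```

After line 1: d = {'inner': {'x': 23, 'y': 5}}
After line 2 (inner x overwritten): d = {'inner': {'x': 123, 'y': 5}}

{'inner': {'x': 123, 'y': 5}}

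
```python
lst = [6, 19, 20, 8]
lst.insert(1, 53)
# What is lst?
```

[6, 53, 19, 20, 8]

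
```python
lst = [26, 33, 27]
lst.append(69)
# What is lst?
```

[26, 33, 27, 69]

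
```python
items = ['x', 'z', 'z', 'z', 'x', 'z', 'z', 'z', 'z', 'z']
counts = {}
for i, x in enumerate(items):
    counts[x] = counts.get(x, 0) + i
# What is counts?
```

Initial: counts = {}, items = ['x', 'z', 'z', 'z', 'x', 'z', 'z', 'z', 'z', 'z']
i=0, x='x': counts = {'x': 0}
i=1, x='z': counts = {'x': 0, 'z': 1}
i=2, x='z': counts = {'x': 0, 'z': 3}
i=3, x='z': counts = {'x': 0, 'z': 6}
i=4, x='x': counts = {'x': 4, 'z': 6}
i=5, x='z': counts = {'x': 4, 'z': 11}
i=6, x='z': counts = {'x': 4, 'z': 17}
i=7, x='z': counts = {'x': 4, 'z': 24}
i=8, x='z': counts = {'x': 4, 'z': 32}
i=9, x='z': counts = {'x': 4, 'z': 41}

{'x': 4, 'z': 41}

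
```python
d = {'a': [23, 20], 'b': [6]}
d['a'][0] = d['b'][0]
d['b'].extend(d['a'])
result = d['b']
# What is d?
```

After line 1: d = {'a': [23, 20], 'b': [6]}
After line 2 (a[0] = b[0] = 6): d = {'a': [6, 20], 'b': [6]}
After line 3 (b.extend(a) appends [6, 20]): d = {'a': [6, 20], 'b': [6, 6, 20]}
After line 4: result = d['b'] = [6, 6, 20]

{'a': [6, 20], 'b': [6, 6, 20]}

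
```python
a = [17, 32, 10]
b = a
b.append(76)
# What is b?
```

After line 1: a = [17, 32, 10]
After line 2 (b = a is an alias, same object): a = [17, 32, 10], b = [17, 32, 10]
After line 3 (b.append mutates the shared list): a = [17, 32, 10, 76], b = [17, 32, 10, 76]

[17, 32, 10, 76]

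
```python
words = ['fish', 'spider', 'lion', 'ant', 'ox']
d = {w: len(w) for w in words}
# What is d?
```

{'fish': 4, 'spider': 6, 'lion': 4, 'ant': 3, 'ox': 2}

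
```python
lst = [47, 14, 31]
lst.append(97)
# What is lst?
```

[47, 14, 31, 97]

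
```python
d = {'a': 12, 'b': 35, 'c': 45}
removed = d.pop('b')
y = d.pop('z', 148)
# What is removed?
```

After line 1: d = {'a': 12, 'b': 35, 'c': 45}
After line 2 (pop 'b' returns 35): d = {'a': 12, 'c': 45}, removed = 35
After line 3 (pop 'z' missing, returns default 148): d = {'a': 12, 'c': 45}, y = 148

35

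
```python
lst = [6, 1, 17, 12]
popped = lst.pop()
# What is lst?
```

[6, 1, 17]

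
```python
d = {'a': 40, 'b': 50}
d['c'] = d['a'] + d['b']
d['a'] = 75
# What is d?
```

After line 1: d = {'a': 40, 'b': 50}
After line 2 (d['c'] = 40 + 50): d = {'a': 40, 'b': 50, 'c': 90}
After line 3: d = {'a': 75, 'b': 50, 'c': 90}

{'a': 75, 'b': 50, 'c': 90}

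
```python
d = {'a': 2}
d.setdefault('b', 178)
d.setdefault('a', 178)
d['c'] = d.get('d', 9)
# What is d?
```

After line 1: d = {'a': 2}
After line 2 (setdefault adds 'b'=178): d = {'a': 2, 'b': 178}
After line 3 (setdefault 'a' no-op, already exists): d = {'a': 2, 'b': 178}
After line 4 (get('d', 9) returns default since 'd' not in d): d = {'a': 2, 'b': 178, 'c': 9}

{'a': 2, 'b': 178, 'c': 9}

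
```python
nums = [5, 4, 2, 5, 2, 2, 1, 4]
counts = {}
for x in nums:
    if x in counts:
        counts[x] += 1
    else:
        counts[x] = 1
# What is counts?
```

Initial: counts = {}, nums = [5, 4, 2, 5, 2, 2, 1, 4]
See 5: counts = {5: 1}
See 4: counts = {5: 1, 4: 1}
See 2: counts = {5: 1, 4: 1, 2: 1}
See 5: counts = {5: 2, 4: 1, 2: 1}
See 2: counts = {5: 2, 4: 1, 2: 2}
See 2: counts = {5: 2, 4: 1, 2: 3}
See 1: counts = {5: 2, 4: 1, 2: 3, 1: 1}
See 4: counts = {5: 2, 4: 2, 2: 3, 1: 1}

{5: 2, 4: 2, 2: 3, 1: 1}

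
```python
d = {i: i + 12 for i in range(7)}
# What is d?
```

{0: 12, 1: 13, 2: 14, 3: 15, 4: 16, 5: 17, 6: 18}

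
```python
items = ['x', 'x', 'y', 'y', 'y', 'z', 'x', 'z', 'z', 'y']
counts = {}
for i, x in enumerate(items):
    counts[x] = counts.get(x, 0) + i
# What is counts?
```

Initial: counts = {}, items = ['x', 'x', 'y', 'y', 'y', 'z', 'x', 'z', 'z', 'y']
i=0, x='x': counts = {'x': 0}
i=1, x='x': counts = {'x': 1}
i=2, x='y': counts = {'x': 1, 'y': 2}
i=3, x='y': counts = {'x': 1, 'y': 5}
i=4, x='y': counts = {'x': 1, 'y': 9}
i=5, x='z': counts = {'x': 1, 'y': 9, 'z': 5}
i=6, x='x': counts = {'x': 7, 'y': 9, 'z': 5}
i=7, x='z': counts = {'x': 7, 'y': 9, 'z': 12}
i=8, x='z': counts = {'x': 7, 'y': 9, 'z': 20}
i=9, x='y': counts = {'x': 7, 'y': 18, 'z': 20}

{'x': 7, 'y': 18, 'z': 20}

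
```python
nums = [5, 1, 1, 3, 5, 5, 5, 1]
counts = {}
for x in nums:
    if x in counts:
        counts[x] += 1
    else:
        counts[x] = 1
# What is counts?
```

Initial: counts = {}, nums = [5, 1, 1, 3, 5, 5, 5, 1]
See 5: counts = {5: 1}
See 1: counts = {5: 1, 1: 1}
See 1: counts = {5: 1, 1: 2}
See 3: counts = {5: 1, 1: 2, 3: 1}
See 5: counts = {5: 2, 1: 2, 3: 1}
See 5: counts = {5: 3, 1: 2, 3: 1}
See 5: counts = {5: 4, 1: 2, 3: 1}
See 1: counts = {5: 4, 1: 3, 3: 1}

{5: 4, 1: 3, 3: 1}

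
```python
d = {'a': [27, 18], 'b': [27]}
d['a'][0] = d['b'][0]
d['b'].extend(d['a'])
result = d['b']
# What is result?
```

After line 1: d = {'a': [27, 18], 'b': [27]}
After line 2 (a[0] = b[0] = 27): d = {'a': [27, 18], 'b': [27]}
After line 3 (b.extend(a) appends [27, 18]): d = {'a': [27, 18], 'b': [27, 27, 18]}
After line 4: result = d['b'] = [27, 27, 18]

[27, 27, 18]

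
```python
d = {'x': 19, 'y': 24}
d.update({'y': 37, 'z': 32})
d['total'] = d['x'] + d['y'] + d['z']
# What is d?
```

After line 1: d = {'x': 19, 'y': 24}
After line 2 (y overwritten, z added): d = {'x': 19, 'y': 37, 'z': 32}
After line 3 (total = 19 + 37 + 32 = 88): d = {'x': 19, 'y': 37, 'z': 32, 'total': 88}

{'x': 19, 'y': 37, 'z': 32, 'total': 88}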